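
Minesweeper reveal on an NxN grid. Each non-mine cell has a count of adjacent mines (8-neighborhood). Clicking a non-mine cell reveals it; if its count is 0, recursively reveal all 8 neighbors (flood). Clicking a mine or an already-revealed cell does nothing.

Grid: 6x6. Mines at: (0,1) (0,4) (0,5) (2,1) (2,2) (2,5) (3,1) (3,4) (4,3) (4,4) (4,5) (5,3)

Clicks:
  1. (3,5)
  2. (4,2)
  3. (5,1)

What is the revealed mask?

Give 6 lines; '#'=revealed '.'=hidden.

Answer: ......
......
......
.....#
###...
###...

Derivation:
Click 1 (3,5) count=4: revealed 1 new [(3,5)] -> total=1
Click 2 (4,2) count=3: revealed 1 new [(4,2)] -> total=2
Click 3 (5,1) count=0: revealed 5 new [(4,0) (4,1) (5,0) (5,1) (5,2)] -> total=7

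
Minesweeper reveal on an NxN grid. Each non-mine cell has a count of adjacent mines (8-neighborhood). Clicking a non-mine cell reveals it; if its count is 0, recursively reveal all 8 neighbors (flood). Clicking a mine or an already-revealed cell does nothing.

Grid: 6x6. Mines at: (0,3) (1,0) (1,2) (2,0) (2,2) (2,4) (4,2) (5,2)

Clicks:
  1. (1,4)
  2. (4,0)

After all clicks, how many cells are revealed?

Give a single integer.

Answer: 7

Derivation:
Click 1 (1,4) count=2: revealed 1 new [(1,4)] -> total=1
Click 2 (4,0) count=0: revealed 6 new [(3,0) (3,1) (4,0) (4,1) (5,0) (5,1)] -> total=7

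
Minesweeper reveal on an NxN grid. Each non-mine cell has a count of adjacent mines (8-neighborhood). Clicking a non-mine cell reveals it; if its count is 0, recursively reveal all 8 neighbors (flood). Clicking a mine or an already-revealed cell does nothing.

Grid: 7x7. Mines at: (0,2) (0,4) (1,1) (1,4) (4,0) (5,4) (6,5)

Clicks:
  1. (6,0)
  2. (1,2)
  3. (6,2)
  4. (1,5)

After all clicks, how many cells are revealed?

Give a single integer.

Answer: 33

Derivation:
Click 1 (6,0) count=0: revealed 32 new [(0,5) (0,6) (1,5) (1,6) (2,1) (2,2) (2,3) (2,4) (2,5) (2,6) (3,1) (3,2) (3,3) (3,4) (3,5) (3,6) (4,1) (4,2) (4,3) (4,4) (4,5) (4,6) (5,0) (5,1) (5,2) (5,3) (5,5) (5,6) (6,0) (6,1) (6,2) (6,3)] -> total=32
Click 2 (1,2) count=2: revealed 1 new [(1,2)] -> total=33
Click 3 (6,2) count=0: revealed 0 new [(none)] -> total=33
Click 4 (1,5) count=2: revealed 0 new [(none)] -> total=33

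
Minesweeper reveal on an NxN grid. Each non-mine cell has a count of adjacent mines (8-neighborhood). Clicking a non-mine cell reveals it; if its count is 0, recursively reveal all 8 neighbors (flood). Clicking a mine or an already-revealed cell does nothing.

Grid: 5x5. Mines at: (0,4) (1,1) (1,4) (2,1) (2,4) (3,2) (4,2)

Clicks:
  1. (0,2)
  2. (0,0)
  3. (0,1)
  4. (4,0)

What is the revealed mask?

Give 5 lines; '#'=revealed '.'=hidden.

Answer: ###..
.....
.....
##...
##...

Derivation:
Click 1 (0,2) count=1: revealed 1 new [(0,2)] -> total=1
Click 2 (0,0) count=1: revealed 1 new [(0,0)] -> total=2
Click 3 (0,1) count=1: revealed 1 new [(0,1)] -> total=3
Click 4 (4,0) count=0: revealed 4 new [(3,0) (3,1) (4,0) (4,1)] -> total=7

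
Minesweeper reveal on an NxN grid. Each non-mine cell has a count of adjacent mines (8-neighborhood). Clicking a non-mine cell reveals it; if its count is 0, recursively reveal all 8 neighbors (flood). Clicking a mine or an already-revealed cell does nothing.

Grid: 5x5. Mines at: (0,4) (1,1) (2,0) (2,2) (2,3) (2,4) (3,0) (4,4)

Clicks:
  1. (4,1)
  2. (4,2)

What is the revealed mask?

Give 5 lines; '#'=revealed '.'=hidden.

Answer: .....
.....
.....
.###.
.###.

Derivation:
Click 1 (4,1) count=1: revealed 1 new [(4,1)] -> total=1
Click 2 (4,2) count=0: revealed 5 new [(3,1) (3,2) (3,3) (4,2) (4,3)] -> total=6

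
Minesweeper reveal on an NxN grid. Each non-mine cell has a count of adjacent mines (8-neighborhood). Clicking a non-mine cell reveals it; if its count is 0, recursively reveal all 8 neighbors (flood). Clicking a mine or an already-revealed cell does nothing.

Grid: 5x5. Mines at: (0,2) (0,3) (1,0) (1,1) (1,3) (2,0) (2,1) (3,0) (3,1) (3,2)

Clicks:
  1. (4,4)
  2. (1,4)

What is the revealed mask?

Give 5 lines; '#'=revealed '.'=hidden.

Answer: .....
....#
...##
...##
...##

Derivation:
Click 1 (4,4) count=0: revealed 6 new [(2,3) (2,4) (3,3) (3,4) (4,3) (4,4)] -> total=6
Click 2 (1,4) count=2: revealed 1 new [(1,4)] -> total=7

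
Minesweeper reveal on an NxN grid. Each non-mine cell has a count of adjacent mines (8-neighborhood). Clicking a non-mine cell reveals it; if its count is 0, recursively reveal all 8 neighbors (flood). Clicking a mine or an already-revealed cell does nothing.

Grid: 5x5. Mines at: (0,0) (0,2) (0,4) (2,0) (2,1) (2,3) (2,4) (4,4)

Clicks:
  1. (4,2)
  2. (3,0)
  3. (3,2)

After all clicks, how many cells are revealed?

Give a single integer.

Click 1 (4,2) count=0: revealed 8 new [(3,0) (3,1) (3,2) (3,3) (4,0) (4,1) (4,2) (4,3)] -> total=8
Click 2 (3,0) count=2: revealed 0 new [(none)] -> total=8
Click 3 (3,2) count=2: revealed 0 new [(none)] -> total=8

Answer: 8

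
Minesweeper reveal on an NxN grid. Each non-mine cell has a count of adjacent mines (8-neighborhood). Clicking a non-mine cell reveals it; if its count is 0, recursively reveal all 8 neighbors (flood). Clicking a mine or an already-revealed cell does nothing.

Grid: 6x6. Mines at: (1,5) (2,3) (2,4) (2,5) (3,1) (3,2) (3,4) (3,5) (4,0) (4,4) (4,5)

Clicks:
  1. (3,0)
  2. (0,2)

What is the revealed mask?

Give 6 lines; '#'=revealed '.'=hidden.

Click 1 (3,0) count=2: revealed 1 new [(3,0)] -> total=1
Click 2 (0,2) count=0: revealed 13 new [(0,0) (0,1) (0,2) (0,3) (0,4) (1,0) (1,1) (1,2) (1,3) (1,4) (2,0) (2,1) (2,2)] -> total=14

Answer: #####.
#####.
###...
#.....
......
......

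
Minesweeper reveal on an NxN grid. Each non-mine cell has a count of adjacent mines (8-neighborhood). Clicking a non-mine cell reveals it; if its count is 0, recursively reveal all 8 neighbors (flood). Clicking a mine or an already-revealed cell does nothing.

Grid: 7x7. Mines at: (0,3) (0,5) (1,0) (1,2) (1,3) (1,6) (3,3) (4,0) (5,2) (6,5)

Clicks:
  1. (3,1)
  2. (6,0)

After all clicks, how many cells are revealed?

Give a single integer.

Answer: 5

Derivation:
Click 1 (3,1) count=1: revealed 1 new [(3,1)] -> total=1
Click 2 (6,0) count=0: revealed 4 new [(5,0) (5,1) (6,0) (6,1)] -> total=5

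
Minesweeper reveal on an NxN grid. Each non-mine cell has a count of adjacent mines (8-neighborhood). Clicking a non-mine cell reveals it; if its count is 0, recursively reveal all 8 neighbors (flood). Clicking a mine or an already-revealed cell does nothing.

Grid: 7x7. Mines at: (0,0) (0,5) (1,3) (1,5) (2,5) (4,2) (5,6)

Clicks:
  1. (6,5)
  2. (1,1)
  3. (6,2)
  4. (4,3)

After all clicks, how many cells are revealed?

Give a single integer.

Click 1 (6,5) count=1: revealed 1 new [(6,5)] -> total=1
Click 2 (1,1) count=1: revealed 1 new [(1,1)] -> total=2
Click 3 (6,2) count=0: revealed 27 new [(1,0) (1,2) (2,0) (2,1) (2,2) (3,0) (3,1) (3,2) (3,3) (3,4) (3,5) (4,0) (4,1) (4,3) (4,4) (4,5) (5,0) (5,1) (5,2) (5,3) (5,4) (5,5) (6,0) (6,1) (6,2) (6,3) (6,4)] -> total=29
Click 4 (4,3) count=1: revealed 0 new [(none)] -> total=29

Answer: 29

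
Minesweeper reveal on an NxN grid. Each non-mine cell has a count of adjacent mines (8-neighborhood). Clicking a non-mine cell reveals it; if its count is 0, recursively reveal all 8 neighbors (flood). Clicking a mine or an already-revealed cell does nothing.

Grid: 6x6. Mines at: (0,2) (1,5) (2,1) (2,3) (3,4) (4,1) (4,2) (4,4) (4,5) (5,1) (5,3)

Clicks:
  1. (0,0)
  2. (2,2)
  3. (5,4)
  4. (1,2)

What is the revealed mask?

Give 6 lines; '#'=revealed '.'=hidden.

Answer: ##....
###...
..#...
......
......
....#.

Derivation:
Click 1 (0,0) count=0: revealed 4 new [(0,0) (0,1) (1,0) (1,1)] -> total=4
Click 2 (2,2) count=2: revealed 1 new [(2,2)] -> total=5
Click 3 (5,4) count=3: revealed 1 new [(5,4)] -> total=6
Click 4 (1,2) count=3: revealed 1 new [(1,2)] -> total=7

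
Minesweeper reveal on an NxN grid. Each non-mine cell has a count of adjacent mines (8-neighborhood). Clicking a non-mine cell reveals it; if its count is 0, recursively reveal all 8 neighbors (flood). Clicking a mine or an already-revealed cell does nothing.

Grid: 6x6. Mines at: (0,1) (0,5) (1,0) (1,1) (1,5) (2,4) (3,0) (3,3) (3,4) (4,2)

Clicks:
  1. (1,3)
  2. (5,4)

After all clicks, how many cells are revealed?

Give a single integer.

Answer: 7

Derivation:
Click 1 (1,3) count=1: revealed 1 new [(1,3)] -> total=1
Click 2 (5,4) count=0: revealed 6 new [(4,3) (4,4) (4,5) (5,3) (5,4) (5,5)] -> total=7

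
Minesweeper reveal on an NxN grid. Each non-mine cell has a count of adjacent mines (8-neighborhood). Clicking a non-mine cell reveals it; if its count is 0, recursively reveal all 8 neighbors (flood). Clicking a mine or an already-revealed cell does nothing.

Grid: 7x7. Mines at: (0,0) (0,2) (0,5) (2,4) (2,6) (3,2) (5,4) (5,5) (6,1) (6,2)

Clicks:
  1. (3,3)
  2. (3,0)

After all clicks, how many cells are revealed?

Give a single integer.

Click 1 (3,3) count=2: revealed 1 new [(3,3)] -> total=1
Click 2 (3,0) count=0: revealed 10 new [(1,0) (1,1) (2,0) (2,1) (3,0) (3,1) (4,0) (4,1) (5,0) (5,1)] -> total=11

Answer: 11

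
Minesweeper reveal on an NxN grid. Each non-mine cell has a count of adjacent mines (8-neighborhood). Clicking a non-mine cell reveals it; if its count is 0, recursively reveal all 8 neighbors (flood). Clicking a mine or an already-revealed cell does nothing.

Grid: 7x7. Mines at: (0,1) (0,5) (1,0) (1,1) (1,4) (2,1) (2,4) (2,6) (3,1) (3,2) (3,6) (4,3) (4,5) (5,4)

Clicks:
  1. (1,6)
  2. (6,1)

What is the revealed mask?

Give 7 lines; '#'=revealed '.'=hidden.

Click 1 (1,6) count=2: revealed 1 new [(1,6)] -> total=1
Click 2 (6,1) count=0: revealed 11 new [(4,0) (4,1) (4,2) (5,0) (5,1) (5,2) (5,3) (6,0) (6,1) (6,2) (6,3)] -> total=12

Answer: .......
......#
.......
.......
###....
####...
####...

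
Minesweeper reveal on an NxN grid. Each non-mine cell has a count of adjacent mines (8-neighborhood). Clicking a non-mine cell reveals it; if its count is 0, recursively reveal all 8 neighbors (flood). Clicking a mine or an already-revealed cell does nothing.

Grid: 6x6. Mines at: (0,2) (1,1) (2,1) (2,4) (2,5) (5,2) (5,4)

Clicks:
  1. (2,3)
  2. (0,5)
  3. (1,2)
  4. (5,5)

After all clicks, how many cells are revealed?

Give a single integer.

Click 1 (2,3) count=1: revealed 1 new [(2,3)] -> total=1
Click 2 (0,5) count=0: revealed 6 new [(0,3) (0,4) (0,5) (1,3) (1,4) (1,5)] -> total=7
Click 3 (1,2) count=3: revealed 1 new [(1,2)] -> total=8
Click 4 (5,5) count=1: revealed 1 new [(5,5)] -> total=9

Answer: 9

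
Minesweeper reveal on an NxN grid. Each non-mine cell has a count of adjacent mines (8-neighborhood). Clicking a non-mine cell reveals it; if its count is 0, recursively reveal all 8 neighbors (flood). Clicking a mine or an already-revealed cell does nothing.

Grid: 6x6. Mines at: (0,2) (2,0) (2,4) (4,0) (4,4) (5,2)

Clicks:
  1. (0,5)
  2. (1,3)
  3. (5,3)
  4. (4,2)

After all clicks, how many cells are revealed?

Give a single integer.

Answer: 8

Derivation:
Click 1 (0,5) count=0: revealed 6 new [(0,3) (0,4) (0,5) (1,3) (1,4) (1,5)] -> total=6
Click 2 (1,3) count=2: revealed 0 new [(none)] -> total=6
Click 3 (5,3) count=2: revealed 1 new [(5,3)] -> total=7
Click 4 (4,2) count=1: revealed 1 new [(4,2)] -> total=8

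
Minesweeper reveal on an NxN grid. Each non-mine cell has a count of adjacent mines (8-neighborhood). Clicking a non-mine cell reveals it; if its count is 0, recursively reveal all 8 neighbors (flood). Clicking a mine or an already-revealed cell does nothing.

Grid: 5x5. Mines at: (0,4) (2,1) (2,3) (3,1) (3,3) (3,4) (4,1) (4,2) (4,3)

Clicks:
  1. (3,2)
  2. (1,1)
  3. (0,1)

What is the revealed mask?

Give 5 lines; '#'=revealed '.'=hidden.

Click 1 (3,2) count=7: revealed 1 new [(3,2)] -> total=1
Click 2 (1,1) count=1: revealed 1 new [(1,1)] -> total=2
Click 3 (0,1) count=0: revealed 7 new [(0,0) (0,1) (0,2) (0,3) (1,0) (1,2) (1,3)] -> total=9

Answer: ####.
####.
.....
..#..
.....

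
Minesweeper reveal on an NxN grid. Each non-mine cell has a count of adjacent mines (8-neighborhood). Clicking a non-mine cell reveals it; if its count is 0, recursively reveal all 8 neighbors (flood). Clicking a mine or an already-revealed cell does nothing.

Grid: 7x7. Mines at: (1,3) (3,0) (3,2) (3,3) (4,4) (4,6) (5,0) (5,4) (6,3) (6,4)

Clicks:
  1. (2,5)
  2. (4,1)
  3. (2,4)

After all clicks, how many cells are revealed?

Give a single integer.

Click 1 (2,5) count=0: revealed 12 new [(0,4) (0,5) (0,6) (1,4) (1,5) (1,6) (2,4) (2,5) (2,6) (3,4) (3,5) (3,6)] -> total=12
Click 2 (4,1) count=3: revealed 1 new [(4,1)] -> total=13
Click 3 (2,4) count=2: revealed 0 new [(none)] -> total=13

Answer: 13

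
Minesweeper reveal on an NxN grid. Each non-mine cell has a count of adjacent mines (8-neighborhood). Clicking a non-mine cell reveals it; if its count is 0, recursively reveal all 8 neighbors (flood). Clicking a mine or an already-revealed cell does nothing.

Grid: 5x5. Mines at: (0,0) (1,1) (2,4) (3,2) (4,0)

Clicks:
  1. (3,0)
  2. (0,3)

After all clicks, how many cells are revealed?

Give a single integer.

Click 1 (3,0) count=1: revealed 1 new [(3,0)] -> total=1
Click 2 (0,3) count=0: revealed 6 new [(0,2) (0,3) (0,4) (1,2) (1,3) (1,4)] -> total=7

Answer: 7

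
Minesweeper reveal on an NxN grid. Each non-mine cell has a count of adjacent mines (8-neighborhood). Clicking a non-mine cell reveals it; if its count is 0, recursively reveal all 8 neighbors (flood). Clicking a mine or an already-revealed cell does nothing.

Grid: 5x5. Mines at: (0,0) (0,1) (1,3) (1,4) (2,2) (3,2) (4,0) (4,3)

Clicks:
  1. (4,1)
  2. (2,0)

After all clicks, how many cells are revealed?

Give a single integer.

Answer: 7

Derivation:
Click 1 (4,1) count=2: revealed 1 new [(4,1)] -> total=1
Click 2 (2,0) count=0: revealed 6 new [(1,0) (1,1) (2,0) (2,1) (3,0) (3,1)] -> total=7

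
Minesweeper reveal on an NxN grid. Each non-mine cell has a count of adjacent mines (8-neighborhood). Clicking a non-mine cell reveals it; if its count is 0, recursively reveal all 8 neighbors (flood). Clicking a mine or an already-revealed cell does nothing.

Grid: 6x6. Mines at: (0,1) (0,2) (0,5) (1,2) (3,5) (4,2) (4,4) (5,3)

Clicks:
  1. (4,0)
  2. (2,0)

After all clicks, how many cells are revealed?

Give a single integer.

Click 1 (4,0) count=0: revealed 10 new [(1,0) (1,1) (2,0) (2,1) (3,0) (3,1) (4,0) (4,1) (5,0) (5,1)] -> total=10
Click 2 (2,0) count=0: revealed 0 new [(none)] -> total=10

Answer: 10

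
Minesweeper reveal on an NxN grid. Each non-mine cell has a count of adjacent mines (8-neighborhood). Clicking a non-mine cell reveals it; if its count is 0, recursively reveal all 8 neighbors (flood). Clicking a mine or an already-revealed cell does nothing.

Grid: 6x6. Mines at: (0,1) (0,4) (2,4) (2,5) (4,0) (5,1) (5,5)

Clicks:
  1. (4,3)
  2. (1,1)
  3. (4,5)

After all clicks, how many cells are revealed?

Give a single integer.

Answer: 21

Derivation:
Click 1 (4,3) count=0: revealed 20 new [(1,0) (1,1) (1,2) (1,3) (2,0) (2,1) (2,2) (2,3) (3,0) (3,1) (3,2) (3,3) (3,4) (4,1) (4,2) (4,3) (4,4) (5,2) (5,3) (5,4)] -> total=20
Click 2 (1,1) count=1: revealed 0 new [(none)] -> total=20
Click 3 (4,5) count=1: revealed 1 new [(4,5)] -> total=21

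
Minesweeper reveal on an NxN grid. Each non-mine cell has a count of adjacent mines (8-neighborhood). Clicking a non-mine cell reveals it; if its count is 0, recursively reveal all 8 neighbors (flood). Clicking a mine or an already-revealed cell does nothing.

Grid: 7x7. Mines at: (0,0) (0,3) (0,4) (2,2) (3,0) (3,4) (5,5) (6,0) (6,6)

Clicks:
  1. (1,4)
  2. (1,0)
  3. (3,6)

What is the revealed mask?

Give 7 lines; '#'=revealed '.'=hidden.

Answer: .....##
#...###
.....##
.....##
.....##
.......
.......

Derivation:
Click 1 (1,4) count=2: revealed 1 new [(1,4)] -> total=1
Click 2 (1,0) count=1: revealed 1 new [(1,0)] -> total=2
Click 3 (3,6) count=0: revealed 10 new [(0,5) (0,6) (1,5) (1,6) (2,5) (2,6) (3,5) (3,6) (4,5) (4,6)] -> total=12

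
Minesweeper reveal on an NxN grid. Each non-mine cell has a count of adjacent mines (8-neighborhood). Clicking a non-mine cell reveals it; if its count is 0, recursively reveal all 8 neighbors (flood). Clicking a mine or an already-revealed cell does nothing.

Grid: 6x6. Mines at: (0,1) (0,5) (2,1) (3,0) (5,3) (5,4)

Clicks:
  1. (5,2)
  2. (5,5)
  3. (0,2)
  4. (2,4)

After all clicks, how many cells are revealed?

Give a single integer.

Answer: 21

Derivation:
Click 1 (5,2) count=1: revealed 1 new [(5,2)] -> total=1
Click 2 (5,5) count=1: revealed 1 new [(5,5)] -> total=2
Click 3 (0,2) count=1: revealed 1 new [(0,2)] -> total=3
Click 4 (2,4) count=0: revealed 18 new [(0,3) (0,4) (1,2) (1,3) (1,4) (1,5) (2,2) (2,3) (2,4) (2,5) (3,2) (3,3) (3,4) (3,5) (4,2) (4,3) (4,4) (4,5)] -> total=21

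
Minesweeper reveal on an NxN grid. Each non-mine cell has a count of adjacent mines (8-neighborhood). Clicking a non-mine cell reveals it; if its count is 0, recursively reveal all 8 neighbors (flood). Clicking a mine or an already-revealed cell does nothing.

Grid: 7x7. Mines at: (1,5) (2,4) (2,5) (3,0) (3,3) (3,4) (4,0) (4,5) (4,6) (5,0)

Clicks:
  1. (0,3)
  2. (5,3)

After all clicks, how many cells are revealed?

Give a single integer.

Answer: 30

Derivation:
Click 1 (0,3) count=0: revealed 14 new [(0,0) (0,1) (0,2) (0,3) (0,4) (1,0) (1,1) (1,2) (1,3) (1,4) (2,0) (2,1) (2,2) (2,3)] -> total=14
Click 2 (5,3) count=0: revealed 16 new [(4,1) (4,2) (4,3) (4,4) (5,1) (5,2) (5,3) (5,4) (5,5) (5,6) (6,1) (6,2) (6,3) (6,4) (6,5) (6,6)] -> total=30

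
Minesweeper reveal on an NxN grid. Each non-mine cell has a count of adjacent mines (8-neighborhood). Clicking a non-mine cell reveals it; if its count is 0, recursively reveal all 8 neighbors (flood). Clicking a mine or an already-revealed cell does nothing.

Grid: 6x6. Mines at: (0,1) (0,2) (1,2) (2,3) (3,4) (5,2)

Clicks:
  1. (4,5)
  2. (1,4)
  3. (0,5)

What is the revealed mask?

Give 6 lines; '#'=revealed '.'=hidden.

Answer: ...###
...###
....##
......
.....#
......

Derivation:
Click 1 (4,5) count=1: revealed 1 new [(4,5)] -> total=1
Click 2 (1,4) count=1: revealed 1 new [(1,4)] -> total=2
Click 3 (0,5) count=0: revealed 7 new [(0,3) (0,4) (0,5) (1,3) (1,5) (2,4) (2,5)] -> total=9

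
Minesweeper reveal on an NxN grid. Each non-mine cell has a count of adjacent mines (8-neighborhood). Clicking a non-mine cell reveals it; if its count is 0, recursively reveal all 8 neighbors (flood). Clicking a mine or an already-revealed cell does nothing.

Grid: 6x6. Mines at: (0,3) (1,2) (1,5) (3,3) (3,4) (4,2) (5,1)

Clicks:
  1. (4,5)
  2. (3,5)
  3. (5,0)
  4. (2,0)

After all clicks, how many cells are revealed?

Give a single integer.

Answer: 13

Derivation:
Click 1 (4,5) count=1: revealed 1 new [(4,5)] -> total=1
Click 2 (3,5) count=1: revealed 1 new [(3,5)] -> total=2
Click 3 (5,0) count=1: revealed 1 new [(5,0)] -> total=3
Click 4 (2,0) count=0: revealed 10 new [(0,0) (0,1) (1,0) (1,1) (2,0) (2,1) (3,0) (3,1) (4,0) (4,1)] -> total=13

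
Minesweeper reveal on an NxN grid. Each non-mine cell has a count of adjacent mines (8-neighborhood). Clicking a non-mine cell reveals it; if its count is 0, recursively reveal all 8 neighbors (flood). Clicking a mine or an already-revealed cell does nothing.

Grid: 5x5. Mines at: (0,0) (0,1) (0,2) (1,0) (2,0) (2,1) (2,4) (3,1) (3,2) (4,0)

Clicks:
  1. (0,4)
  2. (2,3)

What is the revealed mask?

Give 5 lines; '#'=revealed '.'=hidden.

Click 1 (0,4) count=0: revealed 4 new [(0,3) (0,4) (1,3) (1,4)] -> total=4
Click 2 (2,3) count=2: revealed 1 new [(2,3)] -> total=5

Answer: ...##
...##
...#.
.....
.....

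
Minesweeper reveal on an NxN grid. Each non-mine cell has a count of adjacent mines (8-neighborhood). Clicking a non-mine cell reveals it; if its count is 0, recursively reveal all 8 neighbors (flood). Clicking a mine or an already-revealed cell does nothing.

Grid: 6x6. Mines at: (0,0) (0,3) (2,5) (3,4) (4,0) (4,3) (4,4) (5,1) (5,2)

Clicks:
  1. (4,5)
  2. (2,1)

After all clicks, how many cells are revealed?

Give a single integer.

Click 1 (4,5) count=2: revealed 1 new [(4,5)] -> total=1
Click 2 (2,1) count=0: revealed 12 new [(1,0) (1,1) (1,2) (1,3) (2,0) (2,1) (2,2) (2,3) (3,0) (3,1) (3,2) (3,3)] -> total=13

Answer: 13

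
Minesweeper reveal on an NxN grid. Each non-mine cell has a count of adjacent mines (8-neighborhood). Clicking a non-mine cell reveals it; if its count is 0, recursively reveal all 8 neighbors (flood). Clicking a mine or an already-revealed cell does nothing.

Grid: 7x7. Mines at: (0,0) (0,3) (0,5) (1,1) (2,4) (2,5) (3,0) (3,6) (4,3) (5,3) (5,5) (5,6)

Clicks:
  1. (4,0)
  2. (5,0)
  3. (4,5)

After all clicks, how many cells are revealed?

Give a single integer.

Answer: 10

Derivation:
Click 1 (4,0) count=1: revealed 1 new [(4,0)] -> total=1
Click 2 (5,0) count=0: revealed 8 new [(4,1) (4,2) (5,0) (5,1) (5,2) (6,0) (6,1) (6,2)] -> total=9
Click 3 (4,5) count=3: revealed 1 new [(4,5)] -> total=10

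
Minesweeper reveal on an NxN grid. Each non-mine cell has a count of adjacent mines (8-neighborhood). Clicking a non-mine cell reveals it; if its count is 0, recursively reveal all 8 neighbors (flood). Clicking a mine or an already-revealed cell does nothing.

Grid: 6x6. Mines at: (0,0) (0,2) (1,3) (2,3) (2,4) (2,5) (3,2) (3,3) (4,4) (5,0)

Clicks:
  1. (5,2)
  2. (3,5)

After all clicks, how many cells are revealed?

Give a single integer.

Answer: 7

Derivation:
Click 1 (5,2) count=0: revealed 6 new [(4,1) (4,2) (4,3) (5,1) (5,2) (5,3)] -> total=6
Click 2 (3,5) count=3: revealed 1 new [(3,5)] -> total=7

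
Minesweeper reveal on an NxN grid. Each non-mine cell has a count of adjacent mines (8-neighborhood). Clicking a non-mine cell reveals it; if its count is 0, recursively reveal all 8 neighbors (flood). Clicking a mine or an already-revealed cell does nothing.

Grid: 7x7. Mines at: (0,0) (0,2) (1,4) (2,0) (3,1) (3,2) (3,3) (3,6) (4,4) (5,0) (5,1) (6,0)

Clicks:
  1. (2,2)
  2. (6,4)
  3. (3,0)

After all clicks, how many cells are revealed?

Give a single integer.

Click 1 (2,2) count=3: revealed 1 new [(2,2)] -> total=1
Click 2 (6,4) count=0: revealed 12 new [(4,5) (4,6) (5,2) (5,3) (5,4) (5,5) (5,6) (6,2) (6,3) (6,4) (6,5) (6,6)] -> total=13
Click 3 (3,0) count=2: revealed 1 new [(3,0)] -> total=14

Answer: 14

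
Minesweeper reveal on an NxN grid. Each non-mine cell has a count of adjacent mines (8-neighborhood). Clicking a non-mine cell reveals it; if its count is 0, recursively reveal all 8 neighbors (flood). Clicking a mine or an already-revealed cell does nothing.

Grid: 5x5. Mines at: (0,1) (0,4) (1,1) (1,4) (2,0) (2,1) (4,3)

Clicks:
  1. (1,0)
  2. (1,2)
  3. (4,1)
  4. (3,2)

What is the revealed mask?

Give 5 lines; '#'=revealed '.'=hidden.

Answer: .....
#.#..
.....
###..
###..

Derivation:
Click 1 (1,0) count=4: revealed 1 new [(1,0)] -> total=1
Click 2 (1,2) count=3: revealed 1 new [(1,2)] -> total=2
Click 3 (4,1) count=0: revealed 6 new [(3,0) (3,1) (3,2) (4,0) (4,1) (4,2)] -> total=8
Click 4 (3,2) count=2: revealed 0 new [(none)] -> total=8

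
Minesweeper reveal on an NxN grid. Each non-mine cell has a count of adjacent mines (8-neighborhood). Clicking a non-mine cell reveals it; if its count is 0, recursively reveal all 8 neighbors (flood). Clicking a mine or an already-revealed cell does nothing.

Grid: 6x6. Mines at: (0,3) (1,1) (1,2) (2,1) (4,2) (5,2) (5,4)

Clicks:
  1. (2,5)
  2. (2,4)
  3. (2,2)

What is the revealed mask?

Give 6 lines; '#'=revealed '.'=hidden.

Answer: ....##
...###
..####
...###
...###
......

Derivation:
Click 1 (2,5) count=0: revealed 14 new [(0,4) (0,5) (1,3) (1,4) (1,5) (2,3) (2,4) (2,5) (3,3) (3,4) (3,5) (4,3) (4,4) (4,5)] -> total=14
Click 2 (2,4) count=0: revealed 0 new [(none)] -> total=14
Click 3 (2,2) count=3: revealed 1 new [(2,2)] -> total=15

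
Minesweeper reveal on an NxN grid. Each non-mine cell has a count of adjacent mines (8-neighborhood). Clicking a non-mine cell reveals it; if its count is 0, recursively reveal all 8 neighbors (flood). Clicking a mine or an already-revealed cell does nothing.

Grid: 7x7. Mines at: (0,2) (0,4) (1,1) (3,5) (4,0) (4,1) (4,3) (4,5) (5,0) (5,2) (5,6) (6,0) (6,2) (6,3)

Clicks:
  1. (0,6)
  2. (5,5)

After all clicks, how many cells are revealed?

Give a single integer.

Answer: 7

Derivation:
Click 1 (0,6) count=0: revealed 6 new [(0,5) (0,6) (1,5) (1,6) (2,5) (2,6)] -> total=6
Click 2 (5,5) count=2: revealed 1 new [(5,5)] -> total=7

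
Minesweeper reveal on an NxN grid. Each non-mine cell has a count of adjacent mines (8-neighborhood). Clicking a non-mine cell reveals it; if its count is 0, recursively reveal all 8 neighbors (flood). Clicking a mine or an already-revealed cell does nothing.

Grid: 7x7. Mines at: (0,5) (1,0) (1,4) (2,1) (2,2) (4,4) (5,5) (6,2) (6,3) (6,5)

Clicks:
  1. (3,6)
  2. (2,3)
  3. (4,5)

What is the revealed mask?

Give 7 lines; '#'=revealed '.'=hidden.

Click 1 (3,6) count=0: revealed 8 new [(1,5) (1,6) (2,5) (2,6) (3,5) (3,6) (4,5) (4,6)] -> total=8
Click 2 (2,3) count=2: revealed 1 new [(2,3)] -> total=9
Click 3 (4,5) count=2: revealed 0 new [(none)] -> total=9

Answer: .......
.....##
...#.##
.....##
.....##
.......
.......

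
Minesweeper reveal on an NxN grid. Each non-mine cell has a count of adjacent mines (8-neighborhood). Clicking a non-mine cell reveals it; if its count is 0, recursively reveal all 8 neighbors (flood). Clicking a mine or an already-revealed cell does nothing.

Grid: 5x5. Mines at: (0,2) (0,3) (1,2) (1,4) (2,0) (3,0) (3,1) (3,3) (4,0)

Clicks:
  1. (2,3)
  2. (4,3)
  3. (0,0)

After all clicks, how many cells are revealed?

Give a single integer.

Click 1 (2,3) count=3: revealed 1 new [(2,3)] -> total=1
Click 2 (4,3) count=1: revealed 1 new [(4,3)] -> total=2
Click 3 (0,0) count=0: revealed 4 new [(0,0) (0,1) (1,0) (1,1)] -> total=6

Answer: 6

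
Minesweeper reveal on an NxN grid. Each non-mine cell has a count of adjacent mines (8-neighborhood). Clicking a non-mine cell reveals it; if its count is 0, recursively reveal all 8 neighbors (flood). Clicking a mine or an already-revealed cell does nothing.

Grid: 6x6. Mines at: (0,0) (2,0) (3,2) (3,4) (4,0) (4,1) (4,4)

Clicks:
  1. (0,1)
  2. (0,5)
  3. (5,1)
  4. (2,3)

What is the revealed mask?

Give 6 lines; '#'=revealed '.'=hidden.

Click 1 (0,1) count=1: revealed 1 new [(0,1)] -> total=1
Click 2 (0,5) count=0: revealed 14 new [(0,2) (0,3) (0,4) (0,5) (1,1) (1,2) (1,3) (1,4) (1,5) (2,1) (2,2) (2,3) (2,4) (2,5)] -> total=15
Click 3 (5,1) count=2: revealed 1 new [(5,1)] -> total=16
Click 4 (2,3) count=2: revealed 0 new [(none)] -> total=16

Answer: .#####
.#####
.#####
......
......
.#....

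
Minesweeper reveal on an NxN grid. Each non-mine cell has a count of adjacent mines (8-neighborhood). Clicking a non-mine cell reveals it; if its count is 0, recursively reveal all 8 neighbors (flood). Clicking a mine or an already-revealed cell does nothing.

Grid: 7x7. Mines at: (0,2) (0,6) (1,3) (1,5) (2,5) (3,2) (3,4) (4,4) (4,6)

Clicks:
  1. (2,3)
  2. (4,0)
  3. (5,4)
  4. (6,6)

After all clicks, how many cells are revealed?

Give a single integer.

Click 1 (2,3) count=3: revealed 1 new [(2,3)] -> total=1
Click 2 (4,0) count=0: revealed 26 new [(0,0) (0,1) (1,0) (1,1) (2,0) (2,1) (3,0) (3,1) (4,0) (4,1) (4,2) (4,3) (5,0) (5,1) (5,2) (5,3) (5,4) (5,5) (5,6) (6,0) (6,1) (6,2) (6,3) (6,4) (6,5) (6,6)] -> total=27
Click 3 (5,4) count=1: revealed 0 new [(none)] -> total=27
Click 4 (6,6) count=0: revealed 0 new [(none)] -> total=27

Answer: 27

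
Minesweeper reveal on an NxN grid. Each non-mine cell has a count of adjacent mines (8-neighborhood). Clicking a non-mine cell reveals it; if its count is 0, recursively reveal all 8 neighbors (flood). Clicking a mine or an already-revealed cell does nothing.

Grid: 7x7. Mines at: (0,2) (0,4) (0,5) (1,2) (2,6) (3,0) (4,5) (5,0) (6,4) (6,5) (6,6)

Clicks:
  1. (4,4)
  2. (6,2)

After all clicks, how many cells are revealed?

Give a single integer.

Answer: 24

Derivation:
Click 1 (4,4) count=1: revealed 1 new [(4,4)] -> total=1
Click 2 (6,2) count=0: revealed 23 new [(1,3) (1,4) (1,5) (2,1) (2,2) (2,3) (2,4) (2,5) (3,1) (3,2) (3,3) (3,4) (3,5) (4,1) (4,2) (4,3) (5,1) (5,2) (5,3) (5,4) (6,1) (6,2) (6,3)] -> total=24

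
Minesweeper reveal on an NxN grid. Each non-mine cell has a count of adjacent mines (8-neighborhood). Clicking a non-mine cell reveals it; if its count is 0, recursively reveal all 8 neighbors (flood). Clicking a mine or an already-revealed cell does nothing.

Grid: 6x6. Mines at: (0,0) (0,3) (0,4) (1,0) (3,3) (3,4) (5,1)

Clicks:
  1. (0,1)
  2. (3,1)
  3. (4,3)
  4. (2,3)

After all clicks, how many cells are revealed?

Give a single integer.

Answer: 12

Derivation:
Click 1 (0,1) count=2: revealed 1 new [(0,1)] -> total=1
Click 2 (3,1) count=0: revealed 9 new [(2,0) (2,1) (2,2) (3,0) (3,1) (3,2) (4,0) (4,1) (4,2)] -> total=10
Click 3 (4,3) count=2: revealed 1 new [(4,3)] -> total=11
Click 4 (2,3) count=2: revealed 1 new [(2,3)] -> total=12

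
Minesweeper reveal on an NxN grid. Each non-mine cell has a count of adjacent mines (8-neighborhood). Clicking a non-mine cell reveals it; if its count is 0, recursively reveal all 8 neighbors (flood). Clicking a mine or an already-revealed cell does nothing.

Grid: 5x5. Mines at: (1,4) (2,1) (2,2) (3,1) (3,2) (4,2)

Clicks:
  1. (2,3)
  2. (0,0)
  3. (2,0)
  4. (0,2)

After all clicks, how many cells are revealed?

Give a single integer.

Answer: 10

Derivation:
Click 1 (2,3) count=3: revealed 1 new [(2,3)] -> total=1
Click 2 (0,0) count=0: revealed 8 new [(0,0) (0,1) (0,2) (0,3) (1,0) (1,1) (1,2) (1,3)] -> total=9
Click 3 (2,0) count=2: revealed 1 new [(2,0)] -> total=10
Click 4 (0,2) count=0: revealed 0 new [(none)] -> total=10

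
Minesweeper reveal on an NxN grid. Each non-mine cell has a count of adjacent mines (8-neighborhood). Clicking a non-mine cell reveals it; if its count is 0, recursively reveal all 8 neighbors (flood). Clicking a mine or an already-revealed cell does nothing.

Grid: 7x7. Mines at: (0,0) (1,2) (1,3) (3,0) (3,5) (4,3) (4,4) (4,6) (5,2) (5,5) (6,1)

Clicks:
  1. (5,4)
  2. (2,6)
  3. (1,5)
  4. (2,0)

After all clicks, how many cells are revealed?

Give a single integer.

Click 1 (5,4) count=3: revealed 1 new [(5,4)] -> total=1
Click 2 (2,6) count=1: revealed 1 new [(2,6)] -> total=2
Click 3 (1,5) count=0: revealed 8 new [(0,4) (0,5) (0,6) (1,4) (1,5) (1,6) (2,4) (2,5)] -> total=10
Click 4 (2,0) count=1: revealed 1 new [(2,0)] -> total=11

Answer: 11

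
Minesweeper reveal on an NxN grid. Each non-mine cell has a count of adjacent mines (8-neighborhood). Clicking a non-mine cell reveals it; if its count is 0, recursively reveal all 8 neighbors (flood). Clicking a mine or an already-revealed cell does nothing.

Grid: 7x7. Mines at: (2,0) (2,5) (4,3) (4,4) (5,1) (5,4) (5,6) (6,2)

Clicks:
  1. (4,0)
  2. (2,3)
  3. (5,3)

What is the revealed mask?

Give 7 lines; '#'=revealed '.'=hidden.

Answer: #######
#######
.####..
.####..
#......
...#...
.......

Derivation:
Click 1 (4,0) count=1: revealed 1 new [(4,0)] -> total=1
Click 2 (2,3) count=0: revealed 22 new [(0,0) (0,1) (0,2) (0,3) (0,4) (0,5) (0,6) (1,0) (1,1) (1,2) (1,3) (1,4) (1,5) (1,6) (2,1) (2,2) (2,3) (2,4) (3,1) (3,2) (3,3) (3,4)] -> total=23
Click 3 (5,3) count=4: revealed 1 new [(5,3)] -> total=24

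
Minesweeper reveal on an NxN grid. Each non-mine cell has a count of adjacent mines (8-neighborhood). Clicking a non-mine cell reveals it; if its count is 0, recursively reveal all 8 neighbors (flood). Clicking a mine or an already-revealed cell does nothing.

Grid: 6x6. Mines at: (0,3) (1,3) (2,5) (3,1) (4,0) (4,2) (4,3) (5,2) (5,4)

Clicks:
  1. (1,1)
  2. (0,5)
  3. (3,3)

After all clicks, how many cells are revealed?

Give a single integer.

Click 1 (1,1) count=0: revealed 9 new [(0,0) (0,1) (0,2) (1,0) (1,1) (1,2) (2,0) (2,1) (2,2)] -> total=9
Click 2 (0,5) count=0: revealed 4 new [(0,4) (0,5) (1,4) (1,5)] -> total=13
Click 3 (3,3) count=2: revealed 1 new [(3,3)] -> total=14

Answer: 14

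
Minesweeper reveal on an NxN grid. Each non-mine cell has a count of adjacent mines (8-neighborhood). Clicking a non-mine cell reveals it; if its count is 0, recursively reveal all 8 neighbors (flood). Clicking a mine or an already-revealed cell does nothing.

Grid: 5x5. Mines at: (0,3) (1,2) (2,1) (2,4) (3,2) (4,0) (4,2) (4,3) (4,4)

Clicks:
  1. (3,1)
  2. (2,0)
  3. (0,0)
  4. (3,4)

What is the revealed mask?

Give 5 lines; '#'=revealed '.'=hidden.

Click 1 (3,1) count=4: revealed 1 new [(3,1)] -> total=1
Click 2 (2,0) count=1: revealed 1 new [(2,0)] -> total=2
Click 3 (0,0) count=0: revealed 4 new [(0,0) (0,1) (1,0) (1,1)] -> total=6
Click 4 (3,4) count=3: revealed 1 new [(3,4)] -> total=7

Answer: ##...
##...
#....
.#..#
.....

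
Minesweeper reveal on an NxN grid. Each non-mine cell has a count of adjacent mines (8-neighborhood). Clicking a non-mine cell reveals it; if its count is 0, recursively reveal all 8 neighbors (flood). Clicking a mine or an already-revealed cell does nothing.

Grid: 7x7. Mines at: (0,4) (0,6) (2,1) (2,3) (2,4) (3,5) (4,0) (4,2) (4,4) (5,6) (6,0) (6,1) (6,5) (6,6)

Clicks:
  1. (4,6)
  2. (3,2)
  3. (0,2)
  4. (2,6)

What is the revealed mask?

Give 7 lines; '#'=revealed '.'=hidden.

Answer: ####...
####...
......#
..#....
......#
.......
.......

Derivation:
Click 1 (4,6) count=2: revealed 1 new [(4,6)] -> total=1
Click 2 (3,2) count=3: revealed 1 new [(3,2)] -> total=2
Click 3 (0,2) count=0: revealed 8 new [(0,0) (0,1) (0,2) (0,3) (1,0) (1,1) (1,2) (1,3)] -> total=10
Click 4 (2,6) count=1: revealed 1 new [(2,6)] -> total=11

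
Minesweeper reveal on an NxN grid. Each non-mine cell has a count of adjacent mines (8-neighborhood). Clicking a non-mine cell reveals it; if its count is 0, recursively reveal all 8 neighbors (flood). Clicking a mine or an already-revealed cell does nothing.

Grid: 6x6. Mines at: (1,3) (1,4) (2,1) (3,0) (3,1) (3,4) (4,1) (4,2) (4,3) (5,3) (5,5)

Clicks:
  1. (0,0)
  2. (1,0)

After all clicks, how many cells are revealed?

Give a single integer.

Click 1 (0,0) count=0: revealed 6 new [(0,0) (0,1) (0,2) (1,0) (1,1) (1,2)] -> total=6
Click 2 (1,0) count=1: revealed 0 new [(none)] -> total=6

Answer: 6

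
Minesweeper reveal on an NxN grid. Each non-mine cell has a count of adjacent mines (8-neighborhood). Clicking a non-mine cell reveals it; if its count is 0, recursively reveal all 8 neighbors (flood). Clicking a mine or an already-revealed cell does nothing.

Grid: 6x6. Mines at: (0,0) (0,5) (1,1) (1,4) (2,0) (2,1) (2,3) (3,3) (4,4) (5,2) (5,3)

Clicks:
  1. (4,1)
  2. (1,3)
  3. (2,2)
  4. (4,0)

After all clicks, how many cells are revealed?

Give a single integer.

Click 1 (4,1) count=1: revealed 1 new [(4,1)] -> total=1
Click 2 (1,3) count=2: revealed 1 new [(1,3)] -> total=2
Click 3 (2,2) count=4: revealed 1 new [(2,2)] -> total=3
Click 4 (4,0) count=0: revealed 5 new [(3,0) (3,1) (4,0) (5,0) (5,1)] -> total=8

Answer: 8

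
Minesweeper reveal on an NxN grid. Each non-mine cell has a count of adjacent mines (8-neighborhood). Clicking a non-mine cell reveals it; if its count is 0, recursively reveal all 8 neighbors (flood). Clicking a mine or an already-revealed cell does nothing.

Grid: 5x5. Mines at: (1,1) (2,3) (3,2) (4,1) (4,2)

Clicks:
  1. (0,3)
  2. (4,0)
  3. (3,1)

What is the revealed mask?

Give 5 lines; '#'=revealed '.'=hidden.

Click 1 (0,3) count=0: revealed 6 new [(0,2) (0,3) (0,4) (1,2) (1,3) (1,4)] -> total=6
Click 2 (4,0) count=1: revealed 1 new [(4,0)] -> total=7
Click 3 (3,1) count=3: revealed 1 new [(3,1)] -> total=8

Answer: ..###
..###
.....
.#...
#....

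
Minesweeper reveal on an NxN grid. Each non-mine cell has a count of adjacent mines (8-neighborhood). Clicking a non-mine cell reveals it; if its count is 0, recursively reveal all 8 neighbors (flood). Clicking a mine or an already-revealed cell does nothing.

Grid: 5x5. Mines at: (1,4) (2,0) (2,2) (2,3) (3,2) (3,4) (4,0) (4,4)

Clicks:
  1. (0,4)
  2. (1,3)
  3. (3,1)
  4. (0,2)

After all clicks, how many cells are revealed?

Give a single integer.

Click 1 (0,4) count=1: revealed 1 new [(0,4)] -> total=1
Click 2 (1,3) count=3: revealed 1 new [(1,3)] -> total=2
Click 3 (3,1) count=4: revealed 1 new [(3,1)] -> total=3
Click 4 (0,2) count=0: revealed 7 new [(0,0) (0,1) (0,2) (0,3) (1,0) (1,1) (1,2)] -> total=10

Answer: 10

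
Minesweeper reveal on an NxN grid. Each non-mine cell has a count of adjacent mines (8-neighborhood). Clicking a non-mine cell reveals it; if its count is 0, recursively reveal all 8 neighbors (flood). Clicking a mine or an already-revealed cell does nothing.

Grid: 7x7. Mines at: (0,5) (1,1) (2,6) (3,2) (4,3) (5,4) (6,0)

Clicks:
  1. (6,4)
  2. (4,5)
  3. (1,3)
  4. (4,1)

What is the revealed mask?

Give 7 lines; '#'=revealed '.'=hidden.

Answer: ..###..
..####.
..####.
...###.
.#...#.
.......
....#..

Derivation:
Click 1 (6,4) count=1: revealed 1 new [(6,4)] -> total=1
Click 2 (4,5) count=1: revealed 1 new [(4,5)] -> total=2
Click 3 (1,3) count=0: revealed 14 new [(0,2) (0,3) (0,4) (1,2) (1,3) (1,4) (1,5) (2,2) (2,3) (2,4) (2,5) (3,3) (3,4) (3,5)] -> total=16
Click 4 (4,1) count=1: revealed 1 new [(4,1)] -> total=17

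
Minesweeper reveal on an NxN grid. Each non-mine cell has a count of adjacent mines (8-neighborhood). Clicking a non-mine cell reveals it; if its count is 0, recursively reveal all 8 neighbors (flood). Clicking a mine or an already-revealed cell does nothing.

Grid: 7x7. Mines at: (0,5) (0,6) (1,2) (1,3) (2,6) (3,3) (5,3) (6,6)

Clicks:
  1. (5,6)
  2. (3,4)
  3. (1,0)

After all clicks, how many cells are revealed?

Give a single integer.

Click 1 (5,6) count=1: revealed 1 new [(5,6)] -> total=1
Click 2 (3,4) count=1: revealed 1 new [(3,4)] -> total=2
Click 3 (1,0) count=0: revealed 19 new [(0,0) (0,1) (1,0) (1,1) (2,0) (2,1) (2,2) (3,0) (3,1) (3,2) (4,0) (4,1) (4,2) (5,0) (5,1) (5,2) (6,0) (6,1) (6,2)] -> total=21

Answer: 21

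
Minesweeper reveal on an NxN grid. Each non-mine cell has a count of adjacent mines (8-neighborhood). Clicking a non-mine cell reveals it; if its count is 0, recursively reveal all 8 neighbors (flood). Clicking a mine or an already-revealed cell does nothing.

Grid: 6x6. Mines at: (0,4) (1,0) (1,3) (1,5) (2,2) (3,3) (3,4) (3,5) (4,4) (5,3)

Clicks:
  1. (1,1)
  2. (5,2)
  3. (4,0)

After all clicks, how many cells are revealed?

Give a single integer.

Answer: 12

Derivation:
Click 1 (1,1) count=2: revealed 1 new [(1,1)] -> total=1
Click 2 (5,2) count=1: revealed 1 new [(5,2)] -> total=2
Click 3 (4,0) count=0: revealed 10 new [(2,0) (2,1) (3,0) (3,1) (3,2) (4,0) (4,1) (4,2) (5,0) (5,1)] -> total=12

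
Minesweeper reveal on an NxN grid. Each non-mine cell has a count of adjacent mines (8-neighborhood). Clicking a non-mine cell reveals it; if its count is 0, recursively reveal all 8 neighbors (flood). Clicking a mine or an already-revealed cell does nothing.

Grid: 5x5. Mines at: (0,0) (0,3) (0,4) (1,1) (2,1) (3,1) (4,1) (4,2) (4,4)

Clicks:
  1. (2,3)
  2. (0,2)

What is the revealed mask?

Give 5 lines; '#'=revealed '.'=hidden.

Click 1 (2,3) count=0: revealed 9 new [(1,2) (1,3) (1,4) (2,2) (2,3) (2,4) (3,2) (3,3) (3,4)] -> total=9
Click 2 (0,2) count=2: revealed 1 new [(0,2)] -> total=10

Answer: ..#..
..###
..###
..###
.....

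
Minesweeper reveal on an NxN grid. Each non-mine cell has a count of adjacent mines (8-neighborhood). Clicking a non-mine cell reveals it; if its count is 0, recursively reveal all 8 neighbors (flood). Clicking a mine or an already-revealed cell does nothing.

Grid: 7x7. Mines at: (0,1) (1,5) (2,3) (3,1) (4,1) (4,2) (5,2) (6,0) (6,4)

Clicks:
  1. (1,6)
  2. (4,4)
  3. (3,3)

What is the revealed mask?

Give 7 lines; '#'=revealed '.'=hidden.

Click 1 (1,6) count=1: revealed 1 new [(1,6)] -> total=1
Click 2 (4,4) count=0: revealed 17 new [(2,4) (2,5) (2,6) (3,3) (3,4) (3,5) (3,6) (4,3) (4,4) (4,5) (4,6) (5,3) (5,4) (5,5) (5,6) (6,5) (6,6)] -> total=18
Click 3 (3,3) count=2: revealed 0 new [(none)] -> total=18

Answer: .......
......#
....###
...####
...####
...####
.....##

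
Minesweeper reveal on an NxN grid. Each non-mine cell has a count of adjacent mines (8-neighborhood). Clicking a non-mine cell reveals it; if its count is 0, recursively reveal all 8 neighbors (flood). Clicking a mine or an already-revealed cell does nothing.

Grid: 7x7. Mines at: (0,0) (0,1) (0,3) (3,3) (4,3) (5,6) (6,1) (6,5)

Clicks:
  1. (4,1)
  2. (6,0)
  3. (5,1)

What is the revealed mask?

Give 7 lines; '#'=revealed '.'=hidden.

Answer: .......
###....
###....
###....
###....
###....
#......

Derivation:
Click 1 (4,1) count=0: revealed 15 new [(1,0) (1,1) (1,2) (2,0) (2,1) (2,2) (3,0) (3,1) (3,2) (4,0) (4,1) (4,2) (5,0) (5,1) (5,2)] -> total=15
Click 2 (6,0) count=1: revealed 1 new [(6,0)] -> total=16
Click 3 (5,1) count=1: revealed 0 new [(none)] -> total=16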